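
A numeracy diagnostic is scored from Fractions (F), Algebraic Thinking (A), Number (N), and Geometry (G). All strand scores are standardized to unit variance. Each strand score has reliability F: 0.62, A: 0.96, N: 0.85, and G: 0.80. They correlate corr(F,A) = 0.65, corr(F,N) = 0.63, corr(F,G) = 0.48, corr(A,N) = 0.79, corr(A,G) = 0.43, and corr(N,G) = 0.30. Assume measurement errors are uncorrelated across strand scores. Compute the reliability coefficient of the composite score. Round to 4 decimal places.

Var(F+A+N+G) = 4 + 2·[0.65 + 0.63 + 0.48 + 0.79 + 0.43 + 0.30] = 4 + 6.56 = 10.56.
Under uncorrelated errors the observed covariances equal the true-score covariances, so only the own-variance terms attenuate.
True-score variance = [0.62 + 0.96 + 0.85 + 0.80] + 6.56 = 3.23 + 6.56 = 9.79.
Reliability = 9.79 / 10.56 = 0.9271.

0.9271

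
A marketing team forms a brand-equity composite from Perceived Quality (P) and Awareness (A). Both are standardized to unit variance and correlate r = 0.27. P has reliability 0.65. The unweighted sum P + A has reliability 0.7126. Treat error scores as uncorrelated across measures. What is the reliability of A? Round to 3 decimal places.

Var(P+A) = 2 + 2·0.27 = 2.540.
True-score variance = ρ_P + ρ_A + 2·0.27, so 0.7126 = (0.65 + ρ_A + 0.54) / 2.540.
ρ_A = 0.7126·2.540 − 0.65 − 0.54 = 0.620.

0.620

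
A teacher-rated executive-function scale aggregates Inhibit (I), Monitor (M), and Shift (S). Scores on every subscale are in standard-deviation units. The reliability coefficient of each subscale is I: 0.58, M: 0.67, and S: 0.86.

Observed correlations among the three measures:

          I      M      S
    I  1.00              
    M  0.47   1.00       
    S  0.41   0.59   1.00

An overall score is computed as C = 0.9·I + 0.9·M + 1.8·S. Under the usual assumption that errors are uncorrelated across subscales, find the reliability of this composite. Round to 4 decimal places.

Var(C) = 0.9² + 0.9² + 1.8² + 2·[0.81·0.47 + 1.62·0.41 + 1.62·0.59] = 4.86 + 4.0014 = 8.8614.
Under uncorrelated errors the observed covariances equal the true-score covariances, so only the own-variance terms attenuate.
True-score variance = [0.9²·0.58 + 0.9²·0.67 + 1.8²·0.86] + 4.0014 = 3.7989 + 4.0014 = 7.8003.
Reliability = 7.8003 / 8.8614 = 0.8803.

0.8803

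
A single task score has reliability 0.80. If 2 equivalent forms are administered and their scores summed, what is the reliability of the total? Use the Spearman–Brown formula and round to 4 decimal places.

0.8889

ρ_k = kρ / (1 + (k−1)ρ) = 2·0.80 / (1 + 1·0.80) = 1.600 / 1.800 = 0.8889.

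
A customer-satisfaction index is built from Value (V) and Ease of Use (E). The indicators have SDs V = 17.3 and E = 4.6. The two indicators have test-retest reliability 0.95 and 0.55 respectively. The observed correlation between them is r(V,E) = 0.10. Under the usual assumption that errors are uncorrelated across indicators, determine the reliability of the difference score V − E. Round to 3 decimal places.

0.920

Var(V−E) = 17.3² + 4.6² − 2·17.3·4.6·0.10 = 320.45 − 15.916 = 304.534.
With uncorrelated errors the cross-covariances are all true-score covariance, so they carry over unchanged; only the diagonal terms shrink to ρᵢσᵢ².
True-score variance = [17.3²·0.95 + 4.6²·0.55] − 15.916 = 295.964 − 15.916 = 280.048.
Reliability = 280.048 / 304.534 = 0.920.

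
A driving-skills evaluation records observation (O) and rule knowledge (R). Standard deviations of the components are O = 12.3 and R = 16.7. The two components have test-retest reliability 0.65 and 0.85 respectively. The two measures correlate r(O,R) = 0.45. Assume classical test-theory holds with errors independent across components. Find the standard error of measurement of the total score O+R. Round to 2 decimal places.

Var(total) = 430.18 + 184.869 = 615.049.
True-score variance = 335.395 + 184.869 = 520.264, so reliability = 0.8459.
Error variance = 615.049 − 520.264 = 94.785; SEM = √94.785 = 9.74.

9.74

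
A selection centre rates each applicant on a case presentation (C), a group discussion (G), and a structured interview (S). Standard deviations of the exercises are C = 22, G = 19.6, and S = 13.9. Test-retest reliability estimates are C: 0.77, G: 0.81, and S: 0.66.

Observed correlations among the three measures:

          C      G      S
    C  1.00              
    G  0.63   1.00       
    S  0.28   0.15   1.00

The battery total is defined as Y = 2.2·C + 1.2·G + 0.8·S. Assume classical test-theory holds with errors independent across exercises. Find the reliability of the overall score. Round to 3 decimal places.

Var(Y) = 2.2²·22² + 1.2²·19.6² + 0.8²·13.9² + 2·[2.64·22·19.6·0.63 + 1.76·22·13.9·0.28 + 0.96·19.6·13.9·0.15] = 3019.4 + 1814.2 = 4833.61.
Under uncorrelated errors the observed covariances equal the true-score covariances, so only the own-variance terms attenuate.
True-score variance = [2.2²·22²·0.77 + 1.2²·19.6²·0.81 + 0.8²·13.9²·0.66] + 1814.2 = 2333.47 + 1814.2 = 4147.67.
Reliability = 4147.67 / 4833.61 = 0.858.

0.858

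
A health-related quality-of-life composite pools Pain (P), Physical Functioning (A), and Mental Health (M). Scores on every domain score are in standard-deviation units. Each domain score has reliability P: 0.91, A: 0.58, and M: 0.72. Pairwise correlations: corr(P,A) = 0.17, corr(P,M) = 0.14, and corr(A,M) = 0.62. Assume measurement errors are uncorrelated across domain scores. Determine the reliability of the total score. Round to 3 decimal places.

Var(P+A+M) = 3 + 2·[0.17 + 0.14 + 0.62] = 3 + 1.86 = 4.86.
Under uncorrelated errors the observed covariances equal the true-score covariances, so only the own-variance terms attenuate.
True-score variance = [0.91 + 0.58 + 0.72] + 1.86 = 2.21 + 1.86 = 4.07.
Reliability = 4.07 / 4.86 = 0.837.

0.837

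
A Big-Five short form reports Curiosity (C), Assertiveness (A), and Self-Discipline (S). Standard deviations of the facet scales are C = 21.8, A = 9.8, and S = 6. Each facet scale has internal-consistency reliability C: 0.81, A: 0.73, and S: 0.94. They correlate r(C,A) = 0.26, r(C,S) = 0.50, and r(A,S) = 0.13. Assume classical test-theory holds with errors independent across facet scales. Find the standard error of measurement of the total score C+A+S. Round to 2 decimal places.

10.88

Var(total) = 607.28 + 257.181 = 864.461.
True-score variance = 488.894 + 257.181 = 746.074, so reliability = 0.8631.
Error variance = 864.461 − 746.074 = 118.386; SEM = √118.386 = 10.88.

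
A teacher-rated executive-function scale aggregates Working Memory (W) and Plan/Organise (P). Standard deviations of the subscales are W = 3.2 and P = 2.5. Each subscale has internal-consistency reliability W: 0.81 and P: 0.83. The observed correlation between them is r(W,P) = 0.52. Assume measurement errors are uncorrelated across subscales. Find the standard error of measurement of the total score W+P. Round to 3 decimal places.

Var(total) = 16.49 + 8.32 = 24.81.
True-score variance = 13.4819 + 8.32 = 21.8019, so reliability = 0.8788.
Error variance = 24.81 − 21.8019 = 3.0081; SEM = √3.0081 = 1.734.

1.734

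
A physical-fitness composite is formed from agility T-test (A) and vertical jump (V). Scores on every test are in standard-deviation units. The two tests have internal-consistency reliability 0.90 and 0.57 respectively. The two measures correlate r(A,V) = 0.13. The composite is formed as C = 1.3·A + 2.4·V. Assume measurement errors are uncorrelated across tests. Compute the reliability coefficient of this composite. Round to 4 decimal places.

Var(C) = 1.3² + 2.4² + 2·[3.12·0.13] = 7.45 + 0.8112 = 8.2612.
With uncorrelated errors the cross-covariances are all true-score covariance, so they carry over unchanged; only the diagonal terms shrink to ρᵢσᵢ².
True-score variance = [1.3²·0.90 + 2.4²·0.57] + 0.8112 = 4.8042 + 0.8112 = 5.6154.
Reliability = 5.6154 / 8.2612 = 0.6797.

0.6797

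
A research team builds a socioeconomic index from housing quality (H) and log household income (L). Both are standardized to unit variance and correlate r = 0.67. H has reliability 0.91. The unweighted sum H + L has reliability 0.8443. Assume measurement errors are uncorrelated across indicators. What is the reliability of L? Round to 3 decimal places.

Var(H+L) = 2 + 2·0.67 = 3.340.
True-score variance = ρ_H + ρ_L + 2·0.67, so 0.8443 = (0.91 + ρ_L + 1.34) / 3.340.
ρ_L = 0.8443·3.340 − 0.91 − 1.34 = 0.570.

0.570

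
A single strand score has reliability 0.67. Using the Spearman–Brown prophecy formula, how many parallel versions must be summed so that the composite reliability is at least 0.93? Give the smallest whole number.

k ≥ ρ*(1−ρ₁)/(ρ₁(1−ρ*)) = 0.93·0.33 / (0.67·0.07) = 6.544.
Smallest integer k = 7.

7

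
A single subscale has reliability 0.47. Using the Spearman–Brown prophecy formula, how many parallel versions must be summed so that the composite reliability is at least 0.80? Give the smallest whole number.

k ≥ ρ*(1−ρ₁)/(ρ₁(1−ρ*)) = 0.80·0.53 / (0.47·0.20) = 4.511.
Smallest integer k = 5.

5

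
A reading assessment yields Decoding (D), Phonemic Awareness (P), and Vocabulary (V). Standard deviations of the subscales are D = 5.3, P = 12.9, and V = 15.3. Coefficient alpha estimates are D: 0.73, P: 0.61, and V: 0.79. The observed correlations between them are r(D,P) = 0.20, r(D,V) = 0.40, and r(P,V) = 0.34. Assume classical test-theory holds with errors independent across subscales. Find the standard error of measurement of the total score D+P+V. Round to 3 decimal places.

Var(total) = 428.59 + 226.432 = 655.022.
True-score variance = 306.947 + 226.432 = 533.379, so reliability = 0.8143.
Error variance = 655.022 − 533.379 = 121.643; SEM = √121.643 = 11.029.

11.029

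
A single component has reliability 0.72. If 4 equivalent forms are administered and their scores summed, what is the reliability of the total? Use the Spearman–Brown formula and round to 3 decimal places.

ρ_k = kρ / (1 + (k−1)ρ) = 4·0.72 / (1 + 3·0.72) = 2.880 / 3.160 = 0.911.

0.911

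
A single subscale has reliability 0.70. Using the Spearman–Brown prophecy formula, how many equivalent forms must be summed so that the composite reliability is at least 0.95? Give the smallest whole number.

k ≥ ρ*(1−ρ₁)/(ρ₁(1−ρ*)) = 0.95·0.30 / (0.70·0.05) = 8.143.
Smallest integer k = 9.

9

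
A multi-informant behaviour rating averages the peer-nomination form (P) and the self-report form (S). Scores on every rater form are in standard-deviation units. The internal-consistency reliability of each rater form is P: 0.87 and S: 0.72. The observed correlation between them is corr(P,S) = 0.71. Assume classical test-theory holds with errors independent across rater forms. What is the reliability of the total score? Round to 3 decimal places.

Var(P+S) = 2 + 2·[0.71] = 2 + 1.42 = 3.42.
With uncorrelated errors the cross-covariances are all true-score covariance, so they carry over unchanged; only the diagonal terms shrink to ρᵢσᵢ².
True-score variance = [0.87 + 0.72] + 1.42 = 1.59 + 1.42 = 3.01.
Reliability = 3.01 / 3.42 = 0.880.

0.880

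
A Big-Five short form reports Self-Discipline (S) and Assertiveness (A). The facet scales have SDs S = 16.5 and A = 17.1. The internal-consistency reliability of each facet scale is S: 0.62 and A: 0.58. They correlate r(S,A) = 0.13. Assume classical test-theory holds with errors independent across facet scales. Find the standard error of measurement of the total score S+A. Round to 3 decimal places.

Var(total) = 564.66 + 73.359 = 638.019.
True-score variance = 338.393 + 73.359 = 411.752, so reliability = 0.6454.
Error variance = 638.019 − 411.752 = 226.267; SEM = √226.267 = 15.042.

15.042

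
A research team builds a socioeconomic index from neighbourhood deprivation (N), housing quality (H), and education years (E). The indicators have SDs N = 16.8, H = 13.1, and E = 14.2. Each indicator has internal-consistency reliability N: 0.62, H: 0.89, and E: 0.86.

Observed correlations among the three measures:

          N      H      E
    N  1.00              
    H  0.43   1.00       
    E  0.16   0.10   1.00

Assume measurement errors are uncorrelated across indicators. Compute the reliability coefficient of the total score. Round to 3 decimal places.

Var(N+H+E) = 16.8² + 13.1² + 14.2² + 2·[16.8·13.1·0.43 + 16.8·14.2·0.16 + 13.1·14.2·0.10] = 655.49 + 302.812 = 958.302.
Under uncorrelated errors the observed covariances equal the true-score covariances, so only the own-variance terms attenuate.
True-score variance = [16.8²·0.62 + 13.1²·0.89 + 14.2²·0.86] + 302.812 = 501.132 + 302.812 = 803.944.
Reliability = 803.944 / 958.302 = 0.839.

0.839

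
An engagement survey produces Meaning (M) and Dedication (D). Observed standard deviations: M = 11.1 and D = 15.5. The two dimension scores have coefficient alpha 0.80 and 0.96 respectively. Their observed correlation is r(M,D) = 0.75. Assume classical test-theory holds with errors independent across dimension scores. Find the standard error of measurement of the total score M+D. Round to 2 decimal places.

5.85

Var(total) = 363.46 + 258.075 = 621.535.
True-score variance = 329.208 + 258.075 = 587.283, so reliability = 0.9449.
Error variance = 621.535 − 587.283 = 34.252; SEM = √34.252 = 5.85.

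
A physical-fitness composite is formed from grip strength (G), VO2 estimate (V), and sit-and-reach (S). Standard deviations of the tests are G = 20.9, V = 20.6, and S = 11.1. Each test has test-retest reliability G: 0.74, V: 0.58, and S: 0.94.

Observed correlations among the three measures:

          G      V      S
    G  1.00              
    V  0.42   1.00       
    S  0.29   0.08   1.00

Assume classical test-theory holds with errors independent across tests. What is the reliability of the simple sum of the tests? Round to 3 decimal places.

Var(G+V+S) = 20.9² + 20.6² + 11.1² + 2·[20.9·20.6·0.42 + 20.9·11.1·0.29 + 20.6·11.1·0.08] = 984.38 + 532.793 = 1517.17.
Under uncorrelated errors the observed covariances equal the true-score covariances, so only the own-variance terms attenuate.
True-score variance = [20.9²·0.74 + 20.6²·0.58 + 11.1²·0.94] + 532.793 = 685.186 + 532.793 = 1217.98.
Reliability = 1217.98 / 1517.17 = 0.803.

0.803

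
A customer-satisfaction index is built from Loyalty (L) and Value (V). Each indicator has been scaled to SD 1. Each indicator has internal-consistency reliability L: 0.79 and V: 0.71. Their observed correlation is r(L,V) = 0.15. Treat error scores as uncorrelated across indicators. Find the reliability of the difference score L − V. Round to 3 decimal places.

0.706

Var(L−V) = 1 + 1 − 2·0.15 = 2 − 0.3 = 1.7.
Under uncorrelated errors the observed covariances equal the true-score covariances, so only the own-variance terms attenuate.
True-score variance = [0.79 + 0.71] − 0.3 = 1.5 − 0.3 = 1.2.
Reliability = 1.2 / 1.7 = 0.706.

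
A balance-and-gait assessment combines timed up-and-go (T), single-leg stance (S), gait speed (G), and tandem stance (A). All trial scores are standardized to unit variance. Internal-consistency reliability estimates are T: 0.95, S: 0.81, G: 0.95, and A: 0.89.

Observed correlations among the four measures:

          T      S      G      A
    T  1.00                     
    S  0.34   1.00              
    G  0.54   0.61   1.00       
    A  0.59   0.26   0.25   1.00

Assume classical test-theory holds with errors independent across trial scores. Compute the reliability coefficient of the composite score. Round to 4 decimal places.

0.9564

Var(T+S+G+A) = 4 + 2·[0.34 + 0.54 + 0.59 + 0.61 + 0.26 + 0.25] = 4 + 5.18 = 9.18.
With uncorrelated errors the cross-covariances are all true-score covariance, so they carry over unchanged; only the diagonal terms shrink to ρᵢσᵢ².
True-score variance = [0.95 + 0.81 + 0.95 + 0.89] + 5.18 = 3.6 + 5.18 = 8.78.
Reliability = 8.78 / 9.18 = 0.9564.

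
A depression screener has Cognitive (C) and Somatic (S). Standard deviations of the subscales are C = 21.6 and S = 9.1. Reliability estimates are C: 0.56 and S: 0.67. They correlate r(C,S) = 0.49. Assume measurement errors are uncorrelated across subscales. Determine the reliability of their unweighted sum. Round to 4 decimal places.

Var(C+S) = 21.6² + 9.1² + 2·[21.6·9.1·0.49] = 549.37 + 192.629 = 741.999.
Under uncorrelated errors the observed covariances equal the true-score covariances, so only the own-variance terms attenuate.
True-score variance = [21.6²·0.56 + 9.1²·0.67] + 192.629 = 316.756 + 192.629 = 509.385.
Reliability = 509.385 / 741.999 = 0.6865.

0.6865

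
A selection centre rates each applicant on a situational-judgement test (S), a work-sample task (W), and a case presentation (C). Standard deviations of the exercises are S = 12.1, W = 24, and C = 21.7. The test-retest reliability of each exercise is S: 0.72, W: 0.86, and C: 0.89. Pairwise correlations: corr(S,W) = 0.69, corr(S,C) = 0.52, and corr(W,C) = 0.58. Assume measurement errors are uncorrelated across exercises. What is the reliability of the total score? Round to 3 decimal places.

0.930

Var(S+W+C) = 12.1² + 24² + 21.7² + 2·[12.1·24·0.69 + 12.1·21.7·0.52 + 24·21.7·0.58] = 1193.3 + 1277.95 = 2471.25.
With uncorrelated errors the cross-covariances are all true-score covariance, so they carry over unchanged; only the diagonal terms shrink to ρᵢσᵢ².
True-score variance = [12.1²·0.72 + 24²·0.86 + 21.7²·0.89] + 1277.95 = 1019.87 + 1277.95 = 2297.82.
Reliability = 2297.82 / 2471.25 = 0.930.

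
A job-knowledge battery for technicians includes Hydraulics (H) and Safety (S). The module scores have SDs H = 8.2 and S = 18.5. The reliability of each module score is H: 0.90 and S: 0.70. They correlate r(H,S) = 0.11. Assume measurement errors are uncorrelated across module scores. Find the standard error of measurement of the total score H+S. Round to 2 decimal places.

Var(total) = 409.49 + 33.374 = 442.864.
True-score variance = 300.091 + 33.374 = 333.465, so reliability = 0.7530.
Error variance = 442.864 − 333.465 = 109.399; SEM = √109.399 = 10.46.

10.46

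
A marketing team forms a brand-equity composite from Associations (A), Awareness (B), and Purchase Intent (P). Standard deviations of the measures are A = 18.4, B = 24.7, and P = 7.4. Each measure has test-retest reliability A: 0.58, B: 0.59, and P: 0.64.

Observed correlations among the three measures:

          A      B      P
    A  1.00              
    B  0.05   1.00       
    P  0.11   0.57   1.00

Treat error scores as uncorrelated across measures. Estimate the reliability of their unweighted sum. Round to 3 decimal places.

0.680

Var(A+B+P) = 18.4² + 24.7² + 7.4² + 2·[18.4·24.7·0.05 + 18.4·7.4·0.11 + 24.7·7.4·0.57] = 1003.41 + 283.772 = 1287.18.
Under uncorrelated errors the observed covariances equal the true-score covariances, so only the own-variance terms attenuate.
True-score variance = [18.4²·0.58 + 24.7²·0.59 + 7.4²·0.64] + 283.772 = 591.364 + 283.772 = 875.137.
Reliability = 875.137 / 1287.18 = 0.680.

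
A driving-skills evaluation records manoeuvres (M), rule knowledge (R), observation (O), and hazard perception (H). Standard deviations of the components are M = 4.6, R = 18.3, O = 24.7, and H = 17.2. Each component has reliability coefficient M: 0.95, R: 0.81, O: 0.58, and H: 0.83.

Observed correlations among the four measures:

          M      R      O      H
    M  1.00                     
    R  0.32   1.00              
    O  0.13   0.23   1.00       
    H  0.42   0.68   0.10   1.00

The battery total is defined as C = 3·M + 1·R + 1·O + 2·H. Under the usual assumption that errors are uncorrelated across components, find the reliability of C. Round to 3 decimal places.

0.874

Var(C) = 3²·4.6² + 18.3² + 24.7² + 2²·17.2² + 2·[3·4.6·18.3·0.32 + 3·4.6·24.7·0.13 + 6·4.6·17.2·0.42 + 18.3·24.7·0.23 + 2·18.3·17.2·0.68 + 2·24.7·17.2·0.10] = 2318.78 + 1883.02 = 4201.8.
Because errors are independent across components, Cov(Tᵢ,Tⱼ) = Cov(Xᵢ,Xⱼ); the off-diagonal part of the true-score variance is the same as above.
True-score variance = [3²·4.6²·0.95 + 18.3²·0.81 + 24.7²·0.58 + 2²·17.2²·0.83] + 1883.02 = 1788.22 + 1883.02 = 3671.24.
Reliability = 3671.24 / 4201.8 = 0.874.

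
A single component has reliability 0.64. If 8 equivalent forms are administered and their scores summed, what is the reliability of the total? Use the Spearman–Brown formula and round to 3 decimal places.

0.934

ρ_k = kρ / (1 + (k−1)ρ) = 8·0.64 / (1 + 7·0.64) = 5.120 / 5.480 = 0.934.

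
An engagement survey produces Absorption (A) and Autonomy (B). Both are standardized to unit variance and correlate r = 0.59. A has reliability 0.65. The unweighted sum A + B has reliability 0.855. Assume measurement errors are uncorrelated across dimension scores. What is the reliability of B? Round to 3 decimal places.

0.889

Var(A+B) = 2 + 2·0.59 = 3.180.
True-score variance = ρ_A + ρ_B + 2·0.59, so 0.855 = (0.65 + ρ_B + 1.18) / 3.180.
ρ_B = 0.855·3.180 − 0.65 − 1.18 = 0.889.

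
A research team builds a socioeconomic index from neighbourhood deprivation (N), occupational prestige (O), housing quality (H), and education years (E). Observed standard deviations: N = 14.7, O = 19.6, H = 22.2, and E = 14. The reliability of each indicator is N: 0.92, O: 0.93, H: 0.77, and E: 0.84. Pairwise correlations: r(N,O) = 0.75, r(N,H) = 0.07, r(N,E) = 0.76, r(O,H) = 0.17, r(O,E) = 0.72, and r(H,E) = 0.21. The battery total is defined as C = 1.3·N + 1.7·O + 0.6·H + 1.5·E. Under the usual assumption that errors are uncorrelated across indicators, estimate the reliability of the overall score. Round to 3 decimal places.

Var(C) = 1.3²·14.7² + 1.7²·19.6² + 0.6²·22.2² + 1.5²·14² + 2·[2.21·14.7·19.6·0.75 + 0.78·14.7·22.2·0.07 + 1.95·14.7·14·0.76 + 1.02·19.6·22.2·0.17 + 2.55·19.6·14·0.72 + 0.9·22.2·14·0.21] = 2093.84 + 2876.72 = 4970.56.
Under uncorrelated errors the observed covariances equal the true-score covariances, so only the own-variance terms attenuate.
True-score variance = [1.3²·14.7²·0.92 + 1.7²·19.6²·0.93 + 0.6²·22.2²·0.77 + 1.5²·14²·0.84] + 2876.72 = 1875.54 + 2876.72 = 4752.26.
Reliability = 4752.26 / 4970.56 = 0.956.

0.956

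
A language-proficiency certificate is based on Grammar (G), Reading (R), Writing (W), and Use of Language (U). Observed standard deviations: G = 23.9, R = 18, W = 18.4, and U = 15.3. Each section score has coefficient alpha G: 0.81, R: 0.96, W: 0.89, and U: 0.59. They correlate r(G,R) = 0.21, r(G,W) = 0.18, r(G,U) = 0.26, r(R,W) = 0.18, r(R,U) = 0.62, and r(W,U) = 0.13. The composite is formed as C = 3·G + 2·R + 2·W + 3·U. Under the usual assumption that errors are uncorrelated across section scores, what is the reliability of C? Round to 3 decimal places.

0.877

Var(C) = 3²·23.9² + 2²·18² + 2²·18.4² + 3²·15.3² + 2·[6·23.9·18·0.21 + 6·23.9·18.4·0.18 + 9·23.9·15.3·0.26 + 4·18·18.4·0.18 + 6·18·15.3·0.62 + 6·18.4·15.3·0.13] = 9897.94 + 6710.4 = 16608.3.
Because errors are independent across components, Cov(Tᵢ,Tⱼ) = Cov(Xᵢ,Xⱼ); the off-diagonal part of the true-score variance is the same as above.
True-score variance = [3²·23.9²·0.81 + 2²·18²·0.96 + 2²·18.4²·0.89 + 3²·15.3²·0.59] + 6710.4 = 7856.57 + 6710.4 = 14567.
Reliability = 14567 / 16608.3 = 0.877.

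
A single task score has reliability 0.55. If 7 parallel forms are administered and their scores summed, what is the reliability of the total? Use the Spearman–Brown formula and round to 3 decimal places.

0.895

ρ_k = kρ / (1 + (k−1)ρ) = 7·0.55 / (1 + 6·0.55) = 3.850 / 4.300 = 0.895.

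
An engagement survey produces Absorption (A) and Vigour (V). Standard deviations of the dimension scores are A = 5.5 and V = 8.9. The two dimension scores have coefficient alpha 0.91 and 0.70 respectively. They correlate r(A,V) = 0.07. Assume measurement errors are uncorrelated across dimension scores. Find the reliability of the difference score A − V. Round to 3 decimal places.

0.742

Var(A−V) = 5.5² + 8.9² − 2·5.5·8.9·0.07 = 109.46 − 6.853 = 102.607.
Because errors are independent across components, Cov(Tᵢ,Tⱼ) = Cov(Xᵢ,Xⱼ); the off-diagonal part of the true-score variance is the same as above.
True-score variance = [5.5²·0.91 + 8.9²·0.70] − 6.853 = 82.9745 − 6.853 = 76.1215.
Reliability = 76.1215 / 102.607 = 0.742.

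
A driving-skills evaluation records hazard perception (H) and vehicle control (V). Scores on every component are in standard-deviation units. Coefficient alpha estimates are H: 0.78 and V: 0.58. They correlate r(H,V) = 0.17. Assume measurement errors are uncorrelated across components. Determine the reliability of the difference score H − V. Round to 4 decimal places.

Var(H−V) = 1 + 1 − 2·0.17 = 2 − 0.34 = 1.66.
With uncorrelated errors the cross-covariances are all true-score covariance, so they carry over unchanged; only the diagonal terms shrink to ρᵢσᵢ².
True-score variance = [0.78 + 0.58] − 0.34 = 1.36 − 0.34 = 1.02.
Reliability = 1.02 / 1.66 = 0.6145.

0.6145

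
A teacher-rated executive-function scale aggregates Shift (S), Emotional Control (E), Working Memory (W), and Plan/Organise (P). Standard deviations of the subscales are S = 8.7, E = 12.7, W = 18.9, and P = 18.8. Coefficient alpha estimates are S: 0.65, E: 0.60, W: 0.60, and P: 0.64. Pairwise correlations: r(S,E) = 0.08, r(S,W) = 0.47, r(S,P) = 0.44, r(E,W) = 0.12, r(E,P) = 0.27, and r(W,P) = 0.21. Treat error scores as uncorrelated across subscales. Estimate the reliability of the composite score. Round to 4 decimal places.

0.7742

Var(S+E+W+P) = 8.7² + 12.7² + 18.9² + 18.8² + 2·[8.7·12.7·0.08 + 8.7·18.9·0.47 + 8.7·18.8·0.44 + 12.7·18.9·0.12 + 12.7·18.8·0.27 + 18.9·18.8·0.21] = 947.63 + 651.947 = 1599.58.
Under uncorrelated errors the observed covariances equal the true-score covariances, so only the own-variance terms attenuate.
True-score variance = [8.7²·0.65 + 12.7²·0.60 + 18.9²·0.60 + 18.8²·0.64] + 651.947 = 586.5 + 651.947 = 1238.45.
Reliability = 1238.45 / 1599.58 = 0.7742.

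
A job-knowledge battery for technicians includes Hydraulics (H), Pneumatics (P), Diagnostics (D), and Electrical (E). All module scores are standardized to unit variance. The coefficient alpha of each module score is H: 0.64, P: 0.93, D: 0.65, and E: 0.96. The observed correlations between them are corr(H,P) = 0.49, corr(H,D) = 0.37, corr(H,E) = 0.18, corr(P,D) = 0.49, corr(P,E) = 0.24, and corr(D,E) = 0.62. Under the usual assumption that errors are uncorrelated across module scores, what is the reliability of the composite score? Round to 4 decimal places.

Var(H+P+D+E) = 4 + 2·[0.49 + 0.37 + 0.18 + 0.49 + 0.24 + 0.62] = 4 + 4.78 = 8.78.
Under uncorrelated errors the observed covariances equal the true-score covariances, so only the own-variance terms attenuate.
True-score variance = [0.64 + 0.93 + 0.65 + 0.96] + 4.78 = 3.18 + 4.78 = 7.96.
Reliability = 7.96 / 8.78 = 0.9066.

0.9066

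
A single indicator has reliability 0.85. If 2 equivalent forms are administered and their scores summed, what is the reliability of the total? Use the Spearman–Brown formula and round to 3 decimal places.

ρ_k = kρ / (1 + (k−1)ρ) = 2·0.85 / (1 + 1·0.85) = 1.700 / 1.850 = 0.919.

0.919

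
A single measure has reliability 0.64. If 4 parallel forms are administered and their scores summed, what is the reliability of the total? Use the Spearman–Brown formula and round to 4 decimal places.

0.8767

ρ_k = kρ / (1 + (k−1)ρ) = 4·0.64 / (1 + 3·0.64) = 2.560 / 2.920 = 0.8767.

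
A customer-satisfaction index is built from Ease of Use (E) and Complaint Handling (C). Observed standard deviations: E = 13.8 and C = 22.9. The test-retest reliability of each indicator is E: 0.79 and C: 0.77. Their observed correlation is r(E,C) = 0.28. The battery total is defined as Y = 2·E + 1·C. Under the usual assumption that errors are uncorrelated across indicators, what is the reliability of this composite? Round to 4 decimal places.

Var(Y) = 2²·13.8² + 22.9² + 2·[2·13.8·22.9·0.28] = 1286.17 + 353.942 = 1640.11.
Because errors are independent across components, Cov(Tᵢ,Tⱼ) = Cov(Xᵢ,Xⱼ); the off-diagonal part of the true-score variance is the same as above.
True-score variance = [2²·13.8²·0.79 + 22.9²·0.77] + 353.942 = 1005.59 + 353.942 = 1359.53.
Reliability = 1359.53 / 1640.11 = 0.8289.

0.8289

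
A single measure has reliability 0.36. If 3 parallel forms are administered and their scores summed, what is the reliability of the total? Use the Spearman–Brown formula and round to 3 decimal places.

0.628

ρ_k = kρ / (1 + (k−1)ρ) = 3·0.36 / (1 + 2·0.36) = 1.080 / 1.720 = 0.628.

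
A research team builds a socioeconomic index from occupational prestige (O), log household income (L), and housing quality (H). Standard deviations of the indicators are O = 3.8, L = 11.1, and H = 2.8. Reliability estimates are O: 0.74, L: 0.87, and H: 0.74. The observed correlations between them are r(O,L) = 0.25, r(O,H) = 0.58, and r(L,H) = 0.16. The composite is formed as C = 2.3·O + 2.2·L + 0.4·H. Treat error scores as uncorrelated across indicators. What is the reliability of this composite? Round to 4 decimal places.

Var(C) = 2.3²·3.8² + 2.2²·11.1² + 0.4²·2.8² + 2·[5.06·3.8·11.1·0.25 + 0.92·3.8·2.8·0.58 + 0.88·11.1·2.8·0.16] = 673.978 + 126.823 = 800.801.
Because errors are independent across components, Cov(Tᵢ,Tⱼ) = Cov(Xᵢ,Xⱼ); the off-diagonal part of the true-score variance is the same as above.
True-score variance = [2.3²·3.8²·0.74 + 2.2²·11.1²·0.87 + 0.4²·2.8²·0.74] + 126.823 = 576.268 + 126.823 = 703.09.
Reliability = 703.09 / 800.801 = 0.8780.

0.8780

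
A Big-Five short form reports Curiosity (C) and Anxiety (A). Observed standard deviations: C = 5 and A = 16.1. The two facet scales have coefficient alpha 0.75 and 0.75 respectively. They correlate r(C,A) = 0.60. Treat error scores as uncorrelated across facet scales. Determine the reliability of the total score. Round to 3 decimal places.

0.813

Var(C+A) = 5² + 16.1² + 2·[5·16.1·0.60] = 284.21 + 96.6 = 380.81.
Under uncorrelated errors the observed covariances equal the true-score covariances, so only the own-variance terms attenuate.
True-score variance = [5²·0.75 + 16.1²·0.75] + 96.6 = 213.158 + 96.6 = 309.758.
Reliability = 309.758 / 380.81 = 0.813.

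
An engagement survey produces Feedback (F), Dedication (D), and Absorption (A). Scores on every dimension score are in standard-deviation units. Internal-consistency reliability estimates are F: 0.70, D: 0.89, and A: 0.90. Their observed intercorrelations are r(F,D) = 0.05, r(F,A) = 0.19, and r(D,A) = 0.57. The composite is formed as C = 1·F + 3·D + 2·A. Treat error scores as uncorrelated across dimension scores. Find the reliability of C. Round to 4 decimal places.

Var(C) = 1 + 3² + 2² + 2·[3·0.05 + 2·0.19 + 6·0.57] = 14 + 7.9 = 21.9.
With uncorrelated errors the cross-covariances are all true-score covariance, so they carry over unchanged; only the diagonal terms shrink to ρᵢσᵢ².
True-score variance = [0.70 + 3²·0.89 + 2²·0.90] + 7.9 = 12.31 + 7.9 = 20.21.
Reliability = 20.21 / 21.9 = 0.9228.

0.9228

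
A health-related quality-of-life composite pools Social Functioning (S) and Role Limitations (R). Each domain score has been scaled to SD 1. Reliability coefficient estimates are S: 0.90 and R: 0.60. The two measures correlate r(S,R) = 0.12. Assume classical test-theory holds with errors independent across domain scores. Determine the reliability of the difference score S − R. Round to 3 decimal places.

0.716

Var(S−R) = 1 + 1 − 2·0.12 = 2 − 0.24 = 1.76.
With uncorrelated errors the cross-covariances are all true-score covariance, so they carry over unchanged; only the diagonal terms shrink to ρᵢσᵢ².
True-score variance = [0.90 + 0.60] − 0.24 = 1.5 − 0.24 = 1.26.
Reliability = 1.26 / 1.76 = 0.716.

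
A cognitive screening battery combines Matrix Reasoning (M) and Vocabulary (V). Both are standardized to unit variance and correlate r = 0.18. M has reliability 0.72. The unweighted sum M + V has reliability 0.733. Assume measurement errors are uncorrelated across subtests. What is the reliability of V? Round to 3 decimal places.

0.650

Var(M+V) = 2 + 2·0.18 = 2.360.
True-score variance = ρ_M + ρ_V + 2·0.18, so 0.733 = (0.72 + ρ_V + 0.36) / 2.360.
ρ_V = 0.733·2.360 − 0.72 − 0.36 = 0.650.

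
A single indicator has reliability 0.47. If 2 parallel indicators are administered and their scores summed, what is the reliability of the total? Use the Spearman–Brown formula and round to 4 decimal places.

ρ_k = kρ / (1 + (k−1)ρ) = 2·0.47 / (1 + 1·0.47) = 0.940 / 1.470 = 0.6395.

0.6395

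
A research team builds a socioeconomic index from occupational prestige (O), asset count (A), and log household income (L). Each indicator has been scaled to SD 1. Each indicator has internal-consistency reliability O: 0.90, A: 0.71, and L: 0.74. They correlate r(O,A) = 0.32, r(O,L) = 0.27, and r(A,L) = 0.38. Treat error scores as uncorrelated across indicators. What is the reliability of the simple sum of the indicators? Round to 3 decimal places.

0.868

Var(O+A+L) = 3 + 2·[0.32 + 0.27 + 0.38] = 3 + 1.94 = 4.94.
With uncorrelated errors the cross-covariances are all true-score covariance, so they carry over unchanged; only the diagonal terms shrink to ρᵢσᵢ².
True-score variance = [0.90 + 0.71 + 0.74] + 1.94 = 2.35 + 1.94 = 4.29.
Reliability = 4.29 / 4.94 = 0.868.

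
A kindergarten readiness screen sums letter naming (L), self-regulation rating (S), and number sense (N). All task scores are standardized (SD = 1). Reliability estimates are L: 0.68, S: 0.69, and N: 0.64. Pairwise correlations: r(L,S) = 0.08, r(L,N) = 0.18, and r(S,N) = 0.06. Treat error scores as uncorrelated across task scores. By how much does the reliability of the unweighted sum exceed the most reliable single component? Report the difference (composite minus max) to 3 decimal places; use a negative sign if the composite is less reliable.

0.038

Var(sum) = 3 + 0.64 = 3.64; true-score variance = 2.01 + 0.64 = 2.65; composite reliability = 0.7280.
Max component reliability = 0.6900.
Difference = 0.7280 − 0.6900 = 0.038.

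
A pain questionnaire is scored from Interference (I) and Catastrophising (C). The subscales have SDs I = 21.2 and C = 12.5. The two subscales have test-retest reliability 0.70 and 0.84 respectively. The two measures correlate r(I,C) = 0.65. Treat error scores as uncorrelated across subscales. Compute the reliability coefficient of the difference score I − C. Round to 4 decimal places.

Var(I−C) = 21.2² + 12.5² − 2·21.2·12.5·0.65 = 605.69 − 344.5 = 261.19.
Under uncorrelated errors the observed covariances equal the true-score covariances, so only the own-variance terms attenuate.
True-score variance = [21.2²·0.70 + 12.5²·0.84] − 344.5 = 445.858 − 344.5 = 101.358.
Reliability = 101.358 / 261.19 = 0.3881.

0.3881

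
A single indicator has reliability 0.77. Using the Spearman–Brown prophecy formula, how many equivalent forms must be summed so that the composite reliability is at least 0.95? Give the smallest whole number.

k ≥ ρ*(1−ρ₁)/(ρ₁(1−ρ*)) = 0.95·0.23 / (0.77·0.05) = 5.675.
Smallest integer k = 6.

6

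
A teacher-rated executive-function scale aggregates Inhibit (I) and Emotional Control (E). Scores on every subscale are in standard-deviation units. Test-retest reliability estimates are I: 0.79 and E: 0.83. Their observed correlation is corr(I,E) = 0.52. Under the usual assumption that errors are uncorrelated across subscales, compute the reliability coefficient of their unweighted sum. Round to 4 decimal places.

0.8750

Var(I+E) = 2 + 2·[0.52] = 2 + 1.04 = 3.04.
Because errors are independent across components, Cov(Tᵢ,Tⱼ) = Cov(Xᵢ,Xⱼ); the off-diagonal part of the true-score variance is the same as above.
True-score variance = [0.79 + 0.83] + 1.04 = 1.62 + 1.04 = 2.66.
Reliability = 2.66 / 3.04 = 0.8750.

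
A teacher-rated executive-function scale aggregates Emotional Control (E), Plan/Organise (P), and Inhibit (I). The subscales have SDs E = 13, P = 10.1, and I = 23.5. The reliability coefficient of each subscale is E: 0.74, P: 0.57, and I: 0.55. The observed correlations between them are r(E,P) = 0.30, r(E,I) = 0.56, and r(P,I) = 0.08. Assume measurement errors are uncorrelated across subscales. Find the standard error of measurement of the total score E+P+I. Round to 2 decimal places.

Var(total) = 823.26 + 458.916 = 1282.18.
True-score variance = 486.943 + 458.916 = 945.859, so reliability = 0.7377.
Error variance = 1282.18 − 945.859 = 336.317; SEM = √336.317 = 18.34.

18.34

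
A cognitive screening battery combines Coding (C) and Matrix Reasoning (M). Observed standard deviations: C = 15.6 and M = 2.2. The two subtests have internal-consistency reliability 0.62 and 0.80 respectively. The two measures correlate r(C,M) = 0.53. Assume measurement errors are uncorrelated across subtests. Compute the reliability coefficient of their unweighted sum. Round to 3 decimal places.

0.672

Var(C+M) = 15.6² + 2.2² + 2·[15.6·2.2·0.53] = 248.2 + 36.3792 = 284.579.
With uncorrelated errors the cross-covariances are all true-score covariance, so they carry over unchanged; only the diagonal terms shrink to ρᵢσᵢ².
True-score variance = [15.6²·0.62 + 2.2²·0.80] + 36.3792 = 154.755 + 36.3792 = 191.134.
Reliability = 191.134 / 284.579 = 0.672.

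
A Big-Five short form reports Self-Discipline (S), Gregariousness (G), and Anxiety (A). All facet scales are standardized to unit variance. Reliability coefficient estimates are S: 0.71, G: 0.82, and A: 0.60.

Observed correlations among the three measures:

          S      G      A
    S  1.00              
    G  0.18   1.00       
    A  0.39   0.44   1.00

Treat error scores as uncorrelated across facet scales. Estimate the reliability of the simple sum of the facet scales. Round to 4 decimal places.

Var(S+G+A) = 3 + 2·[0.18 + 0.39 + 0.44] = 3 + 2.02 = 5.02.
With uncorrelated errors the cross-covariances are all true-score covariance, so they carry over unchanged; only the diagonal terms shrink to ρᵢσᵢ².
True-score variance = [0.71 + 0.82 + 0.60] + 2.02 = 2.13 + 2.02 = 4.15.
Reliability = 4.15 / 5.02 = 0.8267.

0.8267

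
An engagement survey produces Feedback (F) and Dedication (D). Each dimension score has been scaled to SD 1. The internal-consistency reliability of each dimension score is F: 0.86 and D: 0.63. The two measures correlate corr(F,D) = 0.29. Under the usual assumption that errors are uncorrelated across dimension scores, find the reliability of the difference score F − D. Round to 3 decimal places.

0.641

Var(F−D) = 1 + 1 − 2·0.29 = 2 − 0.58 = 1.42.
Under uncorrelated errors the observed covariances equal the true-score covariances, so only the own-variance terms attenuate.
True-score variance = [0.86 + 0.63] − 0.58 = 1.49 − 0.58 = 0.91.
Reliability = 0.91 / 1.42 = 0.641.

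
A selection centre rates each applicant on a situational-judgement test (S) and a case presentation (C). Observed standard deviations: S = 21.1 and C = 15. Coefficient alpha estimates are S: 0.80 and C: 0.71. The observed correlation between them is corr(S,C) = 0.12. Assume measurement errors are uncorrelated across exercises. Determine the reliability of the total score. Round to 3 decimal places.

0.793

Var(S+C) = 21.1² + 15² + 2·[21.1·15·0.12] = 670.21 + 75.96 = 746.17.
Under uncorrelated errors the observed covariances equal the true-score covariances, so only the own-variance terms attenuate.
True-score variance = [21.1²·0.80 + 15²·0.71] + 75.96 = 515.918 + 75.96 = 591.878.
Reliability = 591.878 / 746.17 = 0.793.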